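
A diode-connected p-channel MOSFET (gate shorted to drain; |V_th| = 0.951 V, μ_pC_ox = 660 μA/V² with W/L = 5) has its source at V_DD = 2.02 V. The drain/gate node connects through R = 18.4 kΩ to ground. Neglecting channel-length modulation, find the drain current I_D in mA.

With gate tied to drain, V_SG = V_SD ≥ V_SG − |V_th|, so the device is in saturation.
k_p = μ_pC_ox · (W/L) = 3.3 mA/V².
KCL at the drain: ½ k_p (V_SG − |V_th|)² = (V_DD − V_SG)/R.
Let x = V_SG − 0.951. Then 30.4 x² + x − 1.069 = 0, giving x = 0.172 V (positive root), so V_SG = 1.12 V.
I_D = (V_DD − V_SG)/R = (2.02 − 1.12) / 18.4 = 0.0488 mA.

I_D = 0.0488 mA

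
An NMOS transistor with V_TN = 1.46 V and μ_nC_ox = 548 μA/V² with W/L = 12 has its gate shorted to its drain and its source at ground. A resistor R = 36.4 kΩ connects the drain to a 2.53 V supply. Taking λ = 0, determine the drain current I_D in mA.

With gate tied to drain, V_GS = V_DS ≥ V_GS − V_TN, so the device is in saturation.
k_n = μ_nC_ox · (W/L) = 6.576 mA/V².
KCL at the drain: ½ k_n (V_GS − V_TN)² = (V_DD − V_GS)/R.
Let x = V_GS − 1.46. Then 120 x² + x − 1.07 = 0, giving x = 0.0905 V (positive root), so V_GS = 1.55 V.
I_D = (V_DD − V_GS)/R = (2.53 − 1.55) / 36.4 = 0.0269 mA.

I_D = 0.0269 mA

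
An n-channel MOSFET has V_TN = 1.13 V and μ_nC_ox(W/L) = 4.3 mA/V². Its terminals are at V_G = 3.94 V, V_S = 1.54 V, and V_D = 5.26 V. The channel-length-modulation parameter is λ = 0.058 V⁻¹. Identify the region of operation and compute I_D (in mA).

V_GS = V_G − V_S = 3.94 − 1.54 = 2.4 V; V_DS = V_D − V_S = 5.26 − 1.54 = 3.72 V.
V_ov = V_GS − V_TN = 2.4 − 1.13 = 1.27 V.
Since V_DS = 3.72 V ≥ V_ov = 1.27 V, the device is in saturation.
I_D = ½ k_n V_ov² (1 + λ V_DS) = 0.5 × 4.3 × 1.27² × (1 + 0.058 × 3.72) = 4.22 mA.

Saturation; I_D = 4.22 mA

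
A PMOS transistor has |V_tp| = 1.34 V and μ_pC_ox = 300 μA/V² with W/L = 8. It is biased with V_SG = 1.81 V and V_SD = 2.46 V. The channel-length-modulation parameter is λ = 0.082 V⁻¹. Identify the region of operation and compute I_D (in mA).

Saturation; I_D = 0.319 mA

k_p = μ_pC_ox · (W/L) = 2.4 mA/V².
V_ov = V_SG − |V_tp| = 1.81 − 1.34 = 0.47 V.
Since V_SD = 2.46 V ≥ V_ov = 0.47 V, the device is in saturation.
I_D = ½ k_p V_ov² (1 + λ V_SD) = 0.5 × 2.4 × 0.47² × (1 + 0.082 × 2.46) = 0.319 mA.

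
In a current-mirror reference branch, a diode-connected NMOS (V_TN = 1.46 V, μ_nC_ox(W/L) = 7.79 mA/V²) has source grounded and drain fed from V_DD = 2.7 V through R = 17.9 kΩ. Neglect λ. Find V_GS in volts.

V_GS = 1.59 V

With gate tied to drain, V_GS = V_DS ≥ V_GS − V_TN, so the device is in saturation.
KCL at the drain: ½ k_n (V_GS − V_TN)² = (V_DD − V_GS)/R.
Let x = V_GS − 1.46. Then 69.7 x² + x − 1.24 = 0, giving x = 0.126 V (positive root), so V_GS = 1.59 V.
I_D = (V_DD − V_GS)/R = (2.7 − 1.59) / 17.9 = 0.0622 mA.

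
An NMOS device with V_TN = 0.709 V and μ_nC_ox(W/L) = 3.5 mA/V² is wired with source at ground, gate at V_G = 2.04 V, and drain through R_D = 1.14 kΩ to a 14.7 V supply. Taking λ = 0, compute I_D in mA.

I_D = 3.10 mA

V_GS = V_G = 2.04 V, so V_ov = 2.04 − 0.709 = 1.33 V.
Assume saturation: I_D = ½ k_n V_ov² = 0.5 × 3.5 × 1.33² = 3.1 mA, giving V_DS = V_DD − I_D R_D = 14.7 − 3.1 × 1.14 = 11.2 V.
V_DS = 11.2 V ≥ V_ov = 1.33 V, confirming saturation.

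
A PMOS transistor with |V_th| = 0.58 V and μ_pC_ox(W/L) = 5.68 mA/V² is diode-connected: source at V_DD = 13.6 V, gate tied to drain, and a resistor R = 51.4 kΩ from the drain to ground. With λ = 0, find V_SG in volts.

V_SG = 0.875 V

With gate tied to drain, V_SG = V_SD ≥ V_SG − |V_th|, so the device is in saturation.
KCL at the drain: ½ k_p (V_SG − |V_th|)² = (V_DD − V_SG)/R.
Let x = V_SG − 0.58. Then 146 x² + x − 13.02 = 0, giving x = 0.295 V (positive root), so V_SG = 0.875 V.
I_D = (V_DD − V_SG)/R = (13.6 − 0.875) / 51.4 = 0.248 mA.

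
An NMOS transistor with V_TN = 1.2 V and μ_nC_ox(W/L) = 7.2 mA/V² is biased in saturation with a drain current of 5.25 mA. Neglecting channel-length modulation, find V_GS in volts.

In saturation I_D = ½ k_n (V_GS − V_TN)², so V_GS − V_TN = √(2 I_D / k_n) = √(2 × 5.25 / 7.2) = 1.21 V.
V_GS = 1.2 + 1.21 = 2.41 V.

V_GS = 2.41 V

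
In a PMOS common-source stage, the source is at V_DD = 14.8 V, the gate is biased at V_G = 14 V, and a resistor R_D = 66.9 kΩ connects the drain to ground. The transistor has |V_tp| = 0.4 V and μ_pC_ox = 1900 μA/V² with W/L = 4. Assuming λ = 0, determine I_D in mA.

I_D = 0.220 mA

V_SG = V_DD − V_G = 14.8 − 14 = 0.8 V, so V_ov = 0.8 − 0.4 = 0.4 V.
k_p = μ_pC_ox · (W/L) = 7.6 mA/V².
Assume saturation: I_D = ½ k_p V_ov² = 0.5 × 7.6 × 0.4² = 0.608 mA, giving V_SD = V_DD − I_D R_D = 14.8 − 0.608 × 66.9 = -25.9 V.
But -25.9 V < V_ov = 0.4 V, so the device is actually in triode.
In triode I_D = k_p[V_ov V_SD − ½ V_SD²] and I_D = (V_DD − V_SD)/R_D. Equating: 254 V_SD² − 204.4 V_SD + 14.8 = 0, giving V_SD = 0.0805 V (the root below V_ov).
I_D = (14.8 − 0.0805) / 66.9 = 0.22 mA.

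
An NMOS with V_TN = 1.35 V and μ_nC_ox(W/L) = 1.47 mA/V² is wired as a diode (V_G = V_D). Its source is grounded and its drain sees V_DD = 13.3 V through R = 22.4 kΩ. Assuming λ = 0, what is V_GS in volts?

With gate tied to drain, V_GS = V_DS ≥ V_GS − V_TN, so the device is in saturation.
KCL at the drain: ½ k_n (V_GS − V_TN)² = (V_DD − V_GS)/R.
Let x = V_GS − 1.35. Then 16.5 x² + x − 11.95 = 0, giving x = 0.822 V (positive root), so V_GS = 2.17 V.
I_D = (V_DD − V_GS)/R = (13.3 − 2.17) / 22.4 = 0.497 mA.

V_GS = 2.17 V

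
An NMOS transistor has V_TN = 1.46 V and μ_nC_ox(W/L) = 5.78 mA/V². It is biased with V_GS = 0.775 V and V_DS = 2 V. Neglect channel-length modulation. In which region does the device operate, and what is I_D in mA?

Cutoff; I_D = 0 mA

V_GS = 0.775 V < V_TN = 1.46 V, so the transistor is in cutoff.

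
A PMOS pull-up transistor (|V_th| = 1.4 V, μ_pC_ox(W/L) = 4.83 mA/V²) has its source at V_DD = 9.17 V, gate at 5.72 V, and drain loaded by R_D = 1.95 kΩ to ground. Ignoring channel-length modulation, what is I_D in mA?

I_D = 4.44 mA

V_SG = V_DD − V_G = 9.17 − 5.72 = 3.45 V, so V_ov = 3.45 − 1.4 = 2.05 V.
Assume saturation: I_D = ½ k_p V_ov² = 0.5 × 4.83 × 2.05² = 10.1 mA, giving V_SD = V_DD − I_D R_D = 9.17 − 10.1 × 1.95 = -10.6 V.
But -10.6 V < V_ov = 2.05 V, so the device is actually in triode.
In triode I_D = k_p[V_ov V_SD − ½ V_SD²] and I_D = (V_DD − V_SD)/R_D. Equating: 4.71 V_SD² − 20.31 V_SD + 9.17 = 0, giving V_SD = 0.512 V (the root below V_ov).
I_D = (9.17 − 0.512) / 1.95 = 4.44 mA.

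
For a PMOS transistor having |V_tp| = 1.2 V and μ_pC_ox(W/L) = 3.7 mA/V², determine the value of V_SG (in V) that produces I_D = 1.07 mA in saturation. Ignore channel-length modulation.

V_SG = 1.96 V

In saturation I_D = ½ k_p (V_SG − |V_tp|)², so V_SG − |V_tp| = √(2 I_D / k_p) = √(2 × 1.07 / 3.7) = 0.761 V.
V_SG = 1.2 + 0.761 = 1.96 V.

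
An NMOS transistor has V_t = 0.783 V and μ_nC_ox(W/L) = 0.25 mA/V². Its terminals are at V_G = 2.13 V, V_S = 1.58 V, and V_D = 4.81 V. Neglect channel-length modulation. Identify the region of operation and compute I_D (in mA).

Cutoff; I_D = 0 mA

V_GS = V_G − V_S = 2.13 − 1.58 = 0.55 V; V_DS = V_D − V_S = 4.81 − 1.58 = 3.23 V.
V_GS = 0.55 V < V_t = 0.783 V, so the transistor is in cutoff.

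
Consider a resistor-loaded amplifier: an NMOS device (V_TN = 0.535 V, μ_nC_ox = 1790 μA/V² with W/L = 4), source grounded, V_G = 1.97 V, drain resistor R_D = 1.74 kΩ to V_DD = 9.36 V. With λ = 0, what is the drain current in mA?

I_D = 5.02 mA

V_GS = V_G = 1.97 V, so V_ov = 1.97 − 0.535 = 1.44 V.
k_n = μ_nC_ox · (W/L) = 7.16 mA/V².
Assume saturation: I_D = ½ k_n V_ov² = 0.5 × 7.16 × 1.44² = 7.37 mA, giving V_DS = V_DD − I_D R_D = 9.36 − 7.37 × 1.74 = -3.47 V.
But -3.47 V < V_ov = 1.44 V, so the device is actually in triode.
In triode I_D = k_n[V_ov V_DS − ½ V_DS²] and I_D = (V_DD − V_DS)/R_D. Equating: 6.23 V_DS² − 18.88 V_DS + 9.36 = 0, giving V_DS = 0.625 V (the root below V_ov).
I_D = (9.36 − 0.625) / 1.74 = 5.02 mA.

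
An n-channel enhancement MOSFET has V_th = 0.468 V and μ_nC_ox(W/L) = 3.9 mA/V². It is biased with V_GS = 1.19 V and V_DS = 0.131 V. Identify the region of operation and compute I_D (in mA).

Triode; I_D = 0.335 mA

V_ov = V_GS − V_th = 1.19 − 0.468 = 0.722 V.
Since V_DS = 0.131 V < V_ov = 0.722 V, the device is in the triode region.
I_D = k_n [V_ov · V_DS − ½ V_DS²] = 3.9 × [0.722 × 0.131 − 0.5 × 0.131²] = 0.335 mA.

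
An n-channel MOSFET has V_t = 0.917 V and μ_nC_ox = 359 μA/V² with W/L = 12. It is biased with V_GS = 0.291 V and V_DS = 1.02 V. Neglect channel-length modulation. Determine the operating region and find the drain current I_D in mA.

V_GS = 0.291 V < V_t = 0.917 V, so the transistor is in cutoff.

Cutoff; I_D = 0 mA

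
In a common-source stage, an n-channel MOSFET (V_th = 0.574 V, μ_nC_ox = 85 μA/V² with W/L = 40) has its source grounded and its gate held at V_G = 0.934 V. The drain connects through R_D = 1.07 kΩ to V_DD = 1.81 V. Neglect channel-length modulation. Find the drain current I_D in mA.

V_GS = V_G = 0.934 V, so V_ov = 0.934 − 0.574 = 0.36 V.
k_n = μ_nC_ox · (W/L) = 3.4 mA/V².
Assume saturation: I_D = ½ k_n V_ov² = 0.5 × 3.4 × 0.36² = 0.22 mA, giving V_DS = V_DD − I_D R_D = 1.81 − 0.22 × 1.07 = 1.57 V.
V_DS = 1.57 V ≥ V_ov = 0.36 V, confirming saturation.

I_D = 0.220 mA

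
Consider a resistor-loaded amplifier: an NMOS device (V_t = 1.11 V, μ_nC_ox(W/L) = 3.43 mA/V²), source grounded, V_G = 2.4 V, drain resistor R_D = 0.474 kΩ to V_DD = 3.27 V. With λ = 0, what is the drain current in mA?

V_GS = V_G = 2.4 V, so V_ov = 2.4 − 1.11 = 1.29 V.
Assume saturation: I_D = ½ k_n V_ov² = 0.5 × 3.43 × 1.29² = 2.85 mA, giving V_DS = V_DD − I_D R_D = 3.27 − 2.85 × 0.474 = 1.92 V.
V_DS = 1.92 V ≥ V_ov = 1.29 V, confirming saturation.

I_D = 2.85 mA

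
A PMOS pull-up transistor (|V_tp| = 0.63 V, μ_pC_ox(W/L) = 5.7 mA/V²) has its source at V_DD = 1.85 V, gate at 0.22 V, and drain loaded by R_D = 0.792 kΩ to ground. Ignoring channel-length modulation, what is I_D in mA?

V_SG = V_DD − V_G = 1.85 − 0.22 = 1.63 V, so V_ov = 1.63 − 0.63 = 1 V.
Assume saturation: I_D = ½ k_p V_ov² = 0.5 × 5.7 × 1² = 2.85 mA, giving V_SD = V_DD − I_D R_D = 1.85 − 2.85 × 0.792 = -0.407 V.
But -0.407 V < V_ov = 1 V, so the device is actually in triode.
In triode I_D = k_p[V_ov V_SD − ½ V_SD²] and I_D = (V_DD − V_SD)/R_D. Equating: 2.26 V_SD² − 5.514 V_SD + 1.85 = 0, giving V_SD = 0.401 V (the root below V_ov).
I_D = (1.85 − 0.401) / 0.792 = 1.83 mA.

I_D = 1.83 mA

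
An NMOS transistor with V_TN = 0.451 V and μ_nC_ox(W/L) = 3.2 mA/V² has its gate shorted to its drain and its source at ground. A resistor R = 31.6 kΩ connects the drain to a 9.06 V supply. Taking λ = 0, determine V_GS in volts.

V_GS = 0.854 V

With gate tied to drain, V_GS = V_DS ≥ V_GS − V_TN, so the device is in saturation.
KCL at the drain: ½ k_n (V_GS − V_TN)² = (V_DD − V_GS)/R.
Let x = V_GS − 0.451. Then 50.6 x² + x − 8.609 = 0, giving x = 0.403 V (positive root), so V_GS = 0.854 V.
I_D = (V_DD − V_GS)/R = (9.06 − 0.854) / 31.6 = 0.26 mA.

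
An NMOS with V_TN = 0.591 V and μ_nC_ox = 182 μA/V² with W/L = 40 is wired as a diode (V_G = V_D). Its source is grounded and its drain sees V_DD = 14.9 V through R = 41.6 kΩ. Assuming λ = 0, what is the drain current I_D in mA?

I_D = 0.337 mA

With gate tied to drain, V_GS = V_DS ≥ V_GS − V_TN, so the device is in saturation.
k_n = μ_nC_ox · (W/L) = 7.28 mA/V².
KCL at the drain: ½ k_n (V_GS − V_TN)² = (V_DD − V_GS)/R.
Let x = V_GS − 0.591. Then 151 x² + x − 14.31 = 0, giving x = 0.304 V (positive root), so V_GS = 0.895 V.
I_D = (V_DD − V_GS)/R = (14.9 − 0.895) / 41.6 = 0.337 mA.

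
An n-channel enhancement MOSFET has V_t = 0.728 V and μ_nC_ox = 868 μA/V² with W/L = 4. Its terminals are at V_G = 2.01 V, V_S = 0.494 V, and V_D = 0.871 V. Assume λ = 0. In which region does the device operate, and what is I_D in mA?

Triode; I_D = 0.785 mA

V_GS = V_G − V_S = 2.01 − 0.494 = 1.52 V; V_DS = V_D − V_S = 0.871 − 0.494 = 0.377 V.
k_n = μ_nC_ox · (W/L) = 3.472 mA/V².
V_ov = V_GS − V_t = 1.52 − 0.728 = 0.788 V.
Since V_DS = 0.377 V < V_ov = 0.788 V, the device is in the triode region.
I_D = k_n [V_ov · V_DS − ½ V_DS²] = 3.472 × [0.788 × 0.377 − 0.5 × 0.377²] = 0.785 mA.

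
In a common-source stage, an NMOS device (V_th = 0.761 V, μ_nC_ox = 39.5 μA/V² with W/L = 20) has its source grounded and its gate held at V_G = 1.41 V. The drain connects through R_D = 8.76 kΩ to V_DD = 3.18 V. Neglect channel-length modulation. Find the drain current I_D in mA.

V_GS = V_G = 1.41 V, so V_ov = 1.41 − 0.761 = 0.649 V.
k_n = μ_nC_ox · (W/L) = 0.79 mA/V².
Assume saturation: I_D = ½ k_n V_ov² = 0.5 × 0.79 × 0.649² = 0.166 mA, giving V_DS = V_DD − I_D R_D = 3.18 − 0.166 × 8.76 = 1.72 V.
V_DS = 1.72 V ≥ V_ov = 0.649 V, confirming saturation.

I_D = 0.166 mA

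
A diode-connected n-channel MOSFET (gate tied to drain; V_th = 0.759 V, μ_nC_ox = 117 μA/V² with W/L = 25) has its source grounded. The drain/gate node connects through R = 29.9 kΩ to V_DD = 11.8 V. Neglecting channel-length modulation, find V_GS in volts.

With gate tied to drain, V_GS = V_DS ≥ V_GS − V_th, so the device is in saturation.
k_n = μ_nC_ox · (W/L) = 2.925 mA/V².
KCL at the drain: ½ k_n (V_GS − V_th)² = (V_DD − V_GS)/R.
Let x = V_GS − 0.759. Then 43.7 x² + x − 11.04 = 0, giving x = 0.491 V (positive root), so V_GS = 1.25 V.
I_D = (V_DD − V_GS)/R = (11.8 − 1.25) / 29.9 = 0.353 mA.

V_GS = 1.25 V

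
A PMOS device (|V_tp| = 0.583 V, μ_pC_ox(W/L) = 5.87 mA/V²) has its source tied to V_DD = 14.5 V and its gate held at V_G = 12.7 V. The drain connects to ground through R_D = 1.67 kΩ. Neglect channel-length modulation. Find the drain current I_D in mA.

V_SG = V_DD − V_G = 14.5 − 12.7 = 1.8 V, so V_ov = 1.8 − 0.583 = 1.22 V.
Assume saturation: I_D = ½ k_p V_ov² = 0.5 × 5.87 × 1.22² = 4.35 mA, giving V_SD = V_DD − I_D R_D = 14.5 − 4.35 × 1.67 = 7.24 V.
V_SD = 7.24 V ≥ V_ov = 1.22 V, confirming saturation.

I_D = 4.35 mA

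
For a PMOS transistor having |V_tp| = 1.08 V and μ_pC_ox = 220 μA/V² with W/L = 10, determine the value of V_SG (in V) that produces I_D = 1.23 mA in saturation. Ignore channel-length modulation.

k_p = μ_pC_ox · (W/L) = 2.2 mA/V².
In saturation I_D = ½ k_p (V_SG − |V_tp|)², so V_SG − |V_tp| = √(2 I_D / k_p) = √(2 × 1.23 / 2.2) = 1.06 V.
V_SG = 1.08 + 1.06 = 2.14 V.

V_SG = 2.14 V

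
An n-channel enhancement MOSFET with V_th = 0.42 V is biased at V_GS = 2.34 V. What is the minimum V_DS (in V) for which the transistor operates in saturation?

V_DS,sat = 1.92 V

The boundary between triode and saturation is V_DS = V_GS − V_th = V_ov.
V_ov = 2.34 − 0.42 = 1.92 V.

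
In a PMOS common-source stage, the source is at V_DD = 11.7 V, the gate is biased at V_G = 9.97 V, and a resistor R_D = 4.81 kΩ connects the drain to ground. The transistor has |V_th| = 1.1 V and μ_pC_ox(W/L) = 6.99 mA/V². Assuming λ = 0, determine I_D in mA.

V_SG = V_DD − V_G = 11.7 − 9.97 = 1.73 V, so V_ov = 1.73 − 1.1 = 0.63 V.
Assume saturation: I_D = ½ k_p V_ov² = 0.5 × 6.99 × 0.63² = 1.39 mA, giving V_SD = V_DD − I_D R_D = 11.7 − 1.39 × 4.81 = 5.03 V.
V_SD = 5.03 V ≥ V_ov = 0.63 V, confirming saturation.

I_D = 1.39 mA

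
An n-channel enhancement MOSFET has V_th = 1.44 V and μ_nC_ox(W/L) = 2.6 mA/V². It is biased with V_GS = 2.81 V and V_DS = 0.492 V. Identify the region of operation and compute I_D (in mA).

V_ov = V_GS − V_th = 2.81 − 1.44 = 1.37 V.
Since V_DS = 0.492 V < V_ov = 1.37 V, the device is in the triode region.
I_D = k_n [V_ov · V_DS − ½ V_DS²] = 2.6 × [1.37 × 0.492 − 0.5 × 0.492²] = 1.44 mA.

Triode; I_D = 1.44 mA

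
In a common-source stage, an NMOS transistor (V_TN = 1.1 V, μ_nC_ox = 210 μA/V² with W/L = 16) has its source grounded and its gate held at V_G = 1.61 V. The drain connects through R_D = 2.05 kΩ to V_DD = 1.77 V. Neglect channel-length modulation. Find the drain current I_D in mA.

V_GS = V_G = 1.61 V, so V_ov = 1.61 − 1.1 = 0.51 V.
k_n = μ_nC_ox · (W/L) = 3.36 mA/V².
Assume saturation: I_D = ½ k_n V_ov² = 0.5 × 3.36 × 0.51² = 0.437 mA, giving V_DS = V_DD − I_D R_D = 1.77 − 0.437 × 2.05 = 0.874 V.
V_DS = 0.874 V ≥ V_ov = 0.51 V, confirming saturation.

I_D = 0.437 mA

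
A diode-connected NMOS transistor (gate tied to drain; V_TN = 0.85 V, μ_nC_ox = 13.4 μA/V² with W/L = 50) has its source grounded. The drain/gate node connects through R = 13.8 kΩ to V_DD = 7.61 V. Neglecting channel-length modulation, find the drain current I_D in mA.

I_D = 0.410 mA

With gate tied to drain, V_GS = V_DS ≥ V_GS − V_TN, so the device is in saturation.
k_n = μ_nC_ox · (W/L) = 0.67 mA/V².
KCL at the drain: ½ k_n (V_GS − V_TN)² = (V_DD − V_GS)/R.
Let x = V_GS − 0.85. Then 4.62 x² + x − 6.76 = 0, giving x = 1.11 V (positive root), so V_GS = 1.96 V.
I_D = (V_DD − V_GS)/R = (7.61 − 1.96) / 13.8 = 0.41 mA.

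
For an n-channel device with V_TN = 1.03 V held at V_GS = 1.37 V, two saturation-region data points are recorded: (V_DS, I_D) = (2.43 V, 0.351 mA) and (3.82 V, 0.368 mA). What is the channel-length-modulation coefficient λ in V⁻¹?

With V_GS fixed, I_D ∝ (1 + λ V_DS) in saturation, so I_D2/I_D1 = (1 + λ V_DS2)/(1 + λ V_DS1).
0.368/0.351 = 1.048 = (1 + 3.82 λ)/(1 + 2.43 λ).
Solving: λ (I_D1 V_DS2 − I_D2 V_DS1) = I_D2 − I_D1, so λ = (0.368 − 0.351) / (0.351 × 3.82 − 0.368 × 2.43) = 0.017 / 0.447 = 0.0381 V⁻¹.

λ = 0.0381 V⁻¹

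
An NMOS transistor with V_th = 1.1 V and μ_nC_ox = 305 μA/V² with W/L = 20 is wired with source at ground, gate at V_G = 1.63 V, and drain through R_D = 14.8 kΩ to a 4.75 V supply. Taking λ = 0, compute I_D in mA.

V_GS = V_G = 1.63 V, so V_ov = 1.63 − 1.1 = 0.53 V.
k_n = μ_nC_ox · (W/L) = 6.1 mA/V².
Assume saturation: I_D = ½ k_n V_ov² = 0.5 × 6.1 × 0.53² = 0.857 mA, giving V_DS = V_DD − I_D R_D = 4.75 − 0.857 × 14.8 = -7.93 V.
But -7.93 V < V_ov = 0.53 V, so the device is actually in triode.
In triode I_D = k_n[V_ov V_DS − ½ V_DS²] and I_D = (V_DD − V_DS)/R_D. Equating: 45.1 V_DS² − 48.85 V_DS + 4.75 = 0, giving V_DS = 0.108 V (the root below V_ov).
I_D = (4.75 − 0.108) / 14.8 = 0.314 mA.

I_D = 0.314 mA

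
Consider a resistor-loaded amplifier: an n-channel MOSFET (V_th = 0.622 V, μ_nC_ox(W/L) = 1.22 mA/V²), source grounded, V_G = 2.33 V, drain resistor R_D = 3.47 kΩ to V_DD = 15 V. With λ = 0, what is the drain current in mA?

V_GS = V_G = 2.33 V, so V_ov = 2.33 − 0.622 = 1.71 V.
Assume saturation: I_D = ½ k_n V_ov² = 0.5 × 1.22 × 1.71² = 1.78 mA, giving V_DS = V_DD − I_D R_D = 15 − 1.78 × 3.47 = 8.83 V.
V_DS = 8.83 V ≥ V_ov = 1.71 V, confirming saturation.

I_D = 1.78 mA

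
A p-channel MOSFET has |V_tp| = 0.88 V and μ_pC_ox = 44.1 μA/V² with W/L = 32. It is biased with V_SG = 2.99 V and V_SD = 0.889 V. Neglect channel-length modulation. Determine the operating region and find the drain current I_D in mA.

Triode; I_D = 2.09 mA

k_p = μ_pC_ox · (W/L) = 1.411 mA/V².
V_ov = V_SG − |V_tp| = 2.99 − 0.88 = 2.11 V.
Since V_SD = 0.889 V < V_ov = 2.11 V, the device is in the triode region.
I_D = k_p [V_ov · V_SD − ½ V_SD²] = 1.411 × [2.11 × 0.889 − 0.5 × 0.889²] = 2.09 mA.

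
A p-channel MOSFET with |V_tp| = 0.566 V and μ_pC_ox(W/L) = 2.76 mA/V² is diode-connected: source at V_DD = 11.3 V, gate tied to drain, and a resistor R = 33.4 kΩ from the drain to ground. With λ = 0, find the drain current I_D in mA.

With gate tied to drain, V_SG = V_SD ≥ V_SG − |V_tp|, so the device is in saturation.
KCL at the drain: ½ k_p (V_SG − |V_tp|)² = (V_DD − V_SG)/R.
Let x = V_SG − 0.566. Then 46.1 x² + x − 10.73 = 0, giving x = 0.472 V (positive root), so V_SG = 1.04 V.
I_D = (V_DD − V_SG)/R = (11.3 − 1.04) / 33.4 = 0.307 mA.

I_D = 0.307 mA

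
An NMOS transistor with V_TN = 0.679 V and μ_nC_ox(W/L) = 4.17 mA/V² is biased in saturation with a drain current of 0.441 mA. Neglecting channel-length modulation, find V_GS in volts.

V_GS = 1.14 V

In saturation I_D = ½ k_n (V_GS − V_TN)², so V_GS − V_TN = √(2 I_D / k_n) = √(2 × 0.441 / 4.17) = 0.46 V.
V_GS = 0.679 + 0.46 = 1.14 V.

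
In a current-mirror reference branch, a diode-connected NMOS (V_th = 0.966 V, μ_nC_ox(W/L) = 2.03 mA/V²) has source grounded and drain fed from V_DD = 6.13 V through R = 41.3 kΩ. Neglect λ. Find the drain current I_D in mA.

I_D = 0.117 mA

With gate tied to drain, V_GS = V_DS ≥ V_GS − V_th, so the device is in saturation.
KCL at the drain: ½ k_n (V_GS − V_th)² = (V_DD − V_GS)/R.
Let x = V_GS − 0.966. Then 41.9 x² + x − 5.164 = 0, giving x = 0.339 V (positive root), so V_GS = 1.31 V.
I_D = (V_DD − V_GS)/R = (6.13 − 1.31) / 41.3 = 0.117 mA.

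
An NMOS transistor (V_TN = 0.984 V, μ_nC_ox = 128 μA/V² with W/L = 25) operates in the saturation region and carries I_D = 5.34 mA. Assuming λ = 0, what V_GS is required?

k_n = μ_nC_ox · (W/L) = 3.2 mA/V².
In saturation I_D = ½ k_n (V_GS − V_TN)², so V_GS − V_TN = √(2 I_D / k_n) = √(2 × 5.34 / 3.2) = 1.83 V.
V_GS = 0.984 + 1.83 = 2.81 V.

V_GS = 2.81 V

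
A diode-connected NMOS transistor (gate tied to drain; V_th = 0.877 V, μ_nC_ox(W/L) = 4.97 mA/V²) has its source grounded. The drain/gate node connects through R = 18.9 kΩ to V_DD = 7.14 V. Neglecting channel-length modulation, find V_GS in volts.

With gate tied to drain, V_GS = V_DS ≥ V_GS − V_th, so the device is in saturation.
KCL at the drain: ½ k_n (V_GS − V_th)² = (V_DD − V_GS)/R.
Let x = V_GS − 0.877. Then 47 x² + x − 6.263 = 0, giving x = 0.355 V (positive root), so V_GS = 1.23 V.
I_D = (V_DD − V_GS)/R = (7.14 − 1.23) / 18.9 = 0.313 mA.

V_GS = 1.23 V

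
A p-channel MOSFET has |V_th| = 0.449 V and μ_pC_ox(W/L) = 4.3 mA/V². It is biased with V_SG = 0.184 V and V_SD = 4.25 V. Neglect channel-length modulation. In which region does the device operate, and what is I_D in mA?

V_SG = 0.184 V < |V_th| = 0.449 V, so the transistor is in cutoff.

Cutoff; I_D = 0 mA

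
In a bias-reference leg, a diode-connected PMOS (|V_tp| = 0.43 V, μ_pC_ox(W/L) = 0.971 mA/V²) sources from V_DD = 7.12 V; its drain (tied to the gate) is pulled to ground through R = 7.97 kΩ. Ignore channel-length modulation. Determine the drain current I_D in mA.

I_D = 0.690 mA

With gate tied to drain, V_SG = V_SD ≥ V_SG − |V_tp|, so the device is in saturation.
KCL at the drain: ½ k_p (V_SG − |V_tp|)² = (V_DD − V_SG)/R.
Let x = V_SG − 0.43. Then 3.87 x² + x − 6.69 = 0, giving x = 1.19 V (positive root), so V_SG = 1.62 V.
I_D = (V_DD − V_SG)/R = (7.12 − 1.62) / 7.97 = 0.69 mA.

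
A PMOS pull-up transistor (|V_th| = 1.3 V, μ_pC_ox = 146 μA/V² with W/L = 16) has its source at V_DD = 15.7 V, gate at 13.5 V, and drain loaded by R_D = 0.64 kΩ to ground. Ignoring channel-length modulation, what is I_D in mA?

I_D = 0.946 mA

V_SG = V_DD − V_G = 15.7 − 13.5 = 2.2 V, so V_ov = 2.2 − 1.3 = 0.9 V.
k_p = μ_pC_ox · (W/L) = 2.336 mA/V².
Assume saturation: I_D = ½ k_p V_ov² = 0.5 × 2.336 × 0.9² = 0.946 mA, giving V_SD = V_DD − I_D R_D = 15.7 − 0.946 × 0.64 = 15.1 V.
V_SD = 15.1 V ≥ V_ov = 0.9 V, confirming saturation.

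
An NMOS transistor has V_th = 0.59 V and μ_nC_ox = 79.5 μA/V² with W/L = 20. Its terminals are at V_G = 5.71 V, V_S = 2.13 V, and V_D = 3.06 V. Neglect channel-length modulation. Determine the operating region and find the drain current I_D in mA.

Triode; I_D = 3.73 mA

V_GS = V_G − V_S = 5.71 − 2.13 = 3.58 V; V_DS = V_D − V_S = 3.06 − 2.13 = 0.93 V.
k_n = μ_nC_ox · (W/L) = 1.59 mA/V².
V_ov = V_GS − V_th = 3.58 − 0.59 = 2.99 V.
Since V_DS = 0.93 V < V_ov = 2.99 V, the device is in the triode region.
I_D = k_n [V_ov · V_DS − ½ V_DS²] = 1.59 × [2.99 × 0.93 − 0.5 × 0.93²] = 3.73 mA.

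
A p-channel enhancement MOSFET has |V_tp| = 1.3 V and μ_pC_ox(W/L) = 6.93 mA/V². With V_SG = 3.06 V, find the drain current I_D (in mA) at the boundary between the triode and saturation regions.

At the boundary V_SD = V_ov = V_SG − |V_tp| = 3.06 − 1.3 = 1.76 V.
I_D = ½ k_p V_ov² = 0.5 × 6.93 × 1.76² = 10.7 mA.

I_D = 10.7 mA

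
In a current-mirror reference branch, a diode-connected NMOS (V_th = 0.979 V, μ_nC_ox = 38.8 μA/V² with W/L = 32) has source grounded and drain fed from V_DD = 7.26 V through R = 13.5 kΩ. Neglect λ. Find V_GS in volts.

V_GS = 1.79 V

With gate tied to drain, V_GS = V_DS ≥ V_GS − V_th, so the device is in saturation.
k_n = μ_nC_ox · (W/L) = 1.242 mA/V².
KCL at the drain: ½ k_n (V_GS − V_th)² = (V_DD − V_GS)/R.
Let x = V_GS − 0.979. Then 8.38 x² + x − 6.281 = 0, giving x = 0.808 V (positive root), so V_GS = 1.79 V.
I_D = (V_DD − V_GS)/R = (7.26 − 1.79) / 13.5 = 0.405 mA.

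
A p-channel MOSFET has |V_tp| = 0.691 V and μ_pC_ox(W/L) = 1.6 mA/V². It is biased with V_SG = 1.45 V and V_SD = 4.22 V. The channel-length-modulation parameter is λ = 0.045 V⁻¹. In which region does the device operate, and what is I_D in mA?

V_ov = V_SG − |V_tp| = 1.45 − 0.691 = 0.759 V.
Since V_SD = 4.22 V ≥ V_ov = 0.759 V, the device is in saturation.
I_D = ½ k_p V_ov² (1 + λ V_SD) = 0.5 × 1.6 × 0.759² × (1 + 0.045 × 4.22) = 0.548 mA.

Saturation; I_D = 0.548 mA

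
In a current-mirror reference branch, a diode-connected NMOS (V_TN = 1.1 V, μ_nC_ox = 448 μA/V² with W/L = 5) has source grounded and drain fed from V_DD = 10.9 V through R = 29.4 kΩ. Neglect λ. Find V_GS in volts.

V_GS = 1.63 V

With gate tied to drain, V_GS = V_DS ≥ V_GS − V_TN, so the device is in saturation.
k_n = μ_nC_ox · (W/L) = 2.24 mA/V².
KCL at the drain: ½ k_n (V_GS − V_TN)² = (V_DD − V_GS)/R.
Let x = V_GS − 1.1. Then 32.9 x² + x − 9.8 = 0, giving x = 0.531 V (positive root), so V_GS = 1.63 V.
I_D = (V_DD − V_GS)/R = (10.9 − 1.63) / 29.4 = 0.315 mA.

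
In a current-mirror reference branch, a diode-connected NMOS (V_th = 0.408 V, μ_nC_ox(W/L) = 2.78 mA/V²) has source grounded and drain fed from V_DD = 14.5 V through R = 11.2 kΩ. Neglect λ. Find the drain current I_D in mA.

With gate tied to drain, V_GS = V_DS ≥ V_GS − V_th, so the device is in saturation.
KCL at the drain: ½ k_n (V_GS − V_th)² = (V_DD − V_GS)/R.
Let x = V_GS − 0.408. Then 15.6 x² + x − 14.09 = 0, giving x = 0.92 V (positive root), so V_GS = 1.33 V.
I_D = (V_DD − V_GS)/R = (14.5 − 1.33) / 11.2 = 1.18 mA.

I_D = 1.18 mA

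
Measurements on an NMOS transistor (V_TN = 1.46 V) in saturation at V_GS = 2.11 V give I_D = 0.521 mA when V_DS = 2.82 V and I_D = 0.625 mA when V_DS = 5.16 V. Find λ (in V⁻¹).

λ = 0.112 V⁻¹

With V_GS fixed, I_D ∝ (1 + λ V_DS) in saturation, so I_D2/I_D1 = (1 + λ V_DS2)/(1 + λ V_DS1).
0.625/0.521 = 1.2 = (1 + 5.16 λ)/(1 + 2.82 λ).
Solving: λ (I_D1 V_DS2 − I_D2 V_DS1) = I_D2 − I_D1, so λ = (0.625 − 0.521) / (0.521 × 5.16 − 0.625 × 2.82) = 0.104 / 0.926 = 0.112 V⁻¹.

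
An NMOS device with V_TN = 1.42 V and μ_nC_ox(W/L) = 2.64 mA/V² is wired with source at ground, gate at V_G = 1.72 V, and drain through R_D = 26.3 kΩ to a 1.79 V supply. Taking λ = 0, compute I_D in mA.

V_GS = V_G = 1.72 V, so V_ov = 1.72 − 1.42 = 0.3 V.
Assume saturation: I_D = ½ k_n V_ov² = 0.5 × 2.64 × 0.3² = 0.119 mA, giving V_DS = V_DD − I_D R_D = 1.79 − 0.119 × 26.3 = -1.33 V.
But -1.33 V < V_ov = 0.3 V, so the device is actually in triode.
In triode I_D = k_n[V_ov V_DS − ½ V_DS²] and I_D = (V_DD − V_DS)/R_D. Equating: 34.7 V_DS² − 21.83 V_DS + 1.79 = 0, giving V_DS = 0.0969 V (the root below V_ov).
I_D = (1.79 − 0.0969) / 26.3 = 0.0644 mA.

I_D = 0.0644 mA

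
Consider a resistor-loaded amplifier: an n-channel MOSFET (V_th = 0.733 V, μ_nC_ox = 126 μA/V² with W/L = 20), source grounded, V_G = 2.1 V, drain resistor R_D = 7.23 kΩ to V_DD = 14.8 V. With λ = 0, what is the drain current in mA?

V_GS = V_G = 2.1 V, so V_ov = 2.1 − 0.733 = 1.37 V.
k_n = μ_nC_ox · (W/L) = 2.52 mA/V².
Assume saturation: I_D = ½ k_n V_ov² = 0.5 × 2.52 × 1.37² = 2.35 mA, giving V_DS = V_DD − I_D R_D = 14.8 − 2.35 × 7.23 = -2.22 V.
But -2.22 V < V_ov = 1.37 V, so the device is actually in triode.
In triode I_D = k_n[V_ov V_DS − ½ V_DS²] and I_D = (V_DD − V_DS)/R_D. Equating: 9.11 V_DS² − 25.91 V_DS + 14.8 = 0, giving V_DS = 0.792 V (the root below V_ov).
I_D = (14.8 − 0.792) / 7.23 = 1.94 mA.

I_D = 1.94 mA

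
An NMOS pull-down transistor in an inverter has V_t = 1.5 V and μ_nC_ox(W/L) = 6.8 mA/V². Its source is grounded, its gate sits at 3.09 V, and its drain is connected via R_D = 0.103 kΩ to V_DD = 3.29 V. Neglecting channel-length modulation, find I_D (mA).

I_D = 8.60 mA

V_GS = V_G = 3.09 V, so V_ov = 3.09 − 1.5 = 1.59 V.
Assume saturation: I_D = ½ k_n V_ov² = 0.5 × 6.8 × 1.59² = 8.6 mA, giving V_DS = V_DD − I_D R_D = 3.29 − 8.6 × 0.103 = 2.4 V.
V_DS = 2.4 V ≥ V_ov = 1.59 V, confirming saturation.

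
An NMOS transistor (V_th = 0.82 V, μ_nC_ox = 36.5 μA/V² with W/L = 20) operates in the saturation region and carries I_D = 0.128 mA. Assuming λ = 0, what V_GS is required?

k_n = μ_nC_ox · (W/L) = 0.73 mA/V².
In saturation I_D = ½ k_n (V_GS − V_th)², so V_GS − V_th = √(2 I_D / k_n) = √(2 × 0.128 / 0.73) = 0.592 V.
V_GS = 0.82 + 0.592 = 1.41 V.

V_GS = 1.41 V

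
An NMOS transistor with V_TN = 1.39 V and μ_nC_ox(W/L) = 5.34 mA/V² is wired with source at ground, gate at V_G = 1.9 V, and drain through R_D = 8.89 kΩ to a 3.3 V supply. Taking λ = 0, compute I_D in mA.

V_GS = V_G = 1.9 V, so V_ov = 1.9 − 1.39 = 0.51 V.
Assume saturation: I_D = ½ k_n V_ov² = 0.5 × 5.34 × 0.51² = 0.694 mA, giving V_DS = V_DD − I_D R_D = 3.3 − 0.694 × 8.89 = -2.87 V.
But -2.87 V < V_ov = 0.51 V, so the device is actually in triode.
In triode I_D = k_n[V_ov V_DS − ½ V_DS²] and I_D = (V_DD − V_DS)/R_D. Equating: 23.7 V_DS² − 25.21 V_DS + 3.3 = 0, giving V_DS = 0.153 V (the root below V_ov).
I_D = (3.3 − 0.153) / 8.89 = 0.354 mA.

I_D = 0.354 mA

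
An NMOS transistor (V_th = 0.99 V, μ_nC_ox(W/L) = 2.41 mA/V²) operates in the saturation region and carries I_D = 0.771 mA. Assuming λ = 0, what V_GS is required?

In saturation I_D = ½ k_n (V_GS − V_th)², so V_GS − V_th = √(2 I_D / k_n) = √(2 × 0.771 / 2.41) = 0.8 V.
V_GS = 0.99 + 0.8 = 1.79 V.

V_GS = 1.79 V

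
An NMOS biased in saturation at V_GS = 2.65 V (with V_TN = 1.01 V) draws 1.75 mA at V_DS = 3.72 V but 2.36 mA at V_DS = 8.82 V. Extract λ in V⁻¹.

λ = 0.0916 V⁻¹

With V_GS fixed, I_D ∝ (1 + λ V_DS) in saturation, so I_D2/I_D1 = (1 + λ V_DS2)/(1 + λ V_DS1).
2.36/1.75 = 1.349 = (1 + 8.82 λ)/(1 + 3.72 λ).
Solving: λ (I_D1 V_DS2 − I_D2 V_DS1) = I_D2 − I_D1, so λ = (2.36 − 1.75) / (1.75 × 8.82 − 2.36 × 3.72) = 0.61 / 6.66 = 0.0916 V⁻¹.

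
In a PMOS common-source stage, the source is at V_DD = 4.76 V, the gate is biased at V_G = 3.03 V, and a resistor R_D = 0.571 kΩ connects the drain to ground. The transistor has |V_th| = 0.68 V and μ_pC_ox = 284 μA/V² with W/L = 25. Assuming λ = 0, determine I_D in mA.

I_D = 3.91 mA

V_SG = V_DD − V_G = 4.76 − 3.03 = 1.73 V, so V_ov = 1.73 − 0.68 = 1.05 V.
k_p = μ_pC_ox · (W/L) = 7.1 mA/V².
Assume saturation: I_D = ½ k_p V_ov² = 0.5 × 7.1 × 1.05² = 3.91 mA, giving V_SD = V_DD − I_D R_D = 4.76 − 3.91 × 0.571 = 2.53 V.
V_SD = 2.53 V ≥ V_ov = 1.05 V, confirming saturation.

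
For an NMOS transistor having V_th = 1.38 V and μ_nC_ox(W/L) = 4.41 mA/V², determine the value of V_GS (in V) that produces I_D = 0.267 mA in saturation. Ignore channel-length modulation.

V_GS = 1.73 V

In saturation I_D = ½ k_n (V_GS − V_th)², so V_GS − V_th = √(2 I_D / k_n) = √(2 × 0.267 / 4.41) = 0.348 V.
V_GS = 1.38 + 0.348 = 1.73 V.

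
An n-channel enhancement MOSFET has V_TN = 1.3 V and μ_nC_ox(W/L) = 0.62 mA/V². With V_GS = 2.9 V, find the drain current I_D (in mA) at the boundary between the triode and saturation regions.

I_D = 0.794 mA

At the boundary V_DS = V_ov = V_GS − V_TN = 2.9 − 1.3 = 1.6 V.
I_D = ½ k_n V_ov² = 0.5 × 0.62 × 1.6² = 0.794 mA.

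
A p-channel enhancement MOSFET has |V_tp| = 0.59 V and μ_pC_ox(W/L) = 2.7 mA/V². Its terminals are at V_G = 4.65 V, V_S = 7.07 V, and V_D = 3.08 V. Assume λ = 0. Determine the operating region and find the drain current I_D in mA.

Saturation; I_D = 4.52 mA

V_SG = V_S − V_G = 7.07 − 4.65 = 2.42 V; V_SD = V_S − V_D = 7.07 − 3.08 = 3.99 V.
V_ov = V_SG − |V_tp| = 2.42 − 0.59 = 1.83 V.
Since V_SD = 3.99 V ≥ V_ov = 1.83 V, the device is in saturation.
I_D = ½ k_p V_ov² = 0.5 × 2.7 × 1.83² = 4.52 mA.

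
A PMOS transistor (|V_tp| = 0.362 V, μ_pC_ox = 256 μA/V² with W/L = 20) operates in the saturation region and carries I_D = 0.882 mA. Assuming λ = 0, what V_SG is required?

V_SG = 0.949 V

k_p = μ_pC_ox · (W/L) = 5.12 mA/V².
In saturation I_D = ½ k_p (V_SG − |V_tp|)², so V_SG − |V_tp| = √(2 I_D / k_p) = √(2 × 0.882 / 5.12) = 0.587 V.
V_SG = 0.362 + 0.587 = 0.949 V.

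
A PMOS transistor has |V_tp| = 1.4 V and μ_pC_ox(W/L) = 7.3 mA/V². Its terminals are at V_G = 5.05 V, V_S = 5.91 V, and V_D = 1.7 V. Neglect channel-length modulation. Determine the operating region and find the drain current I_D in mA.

Cutoff; I_D = 0 mA

V_SG = V_S − V_G = 5.91 − 5.05 = 0.86 V; V_SD = V_S − V_D = 5.91 − 1.7 = 4.21 V.
V_SG = 0.86 V < |V_tp| = 1.4 V, so the transistor is in cutoff.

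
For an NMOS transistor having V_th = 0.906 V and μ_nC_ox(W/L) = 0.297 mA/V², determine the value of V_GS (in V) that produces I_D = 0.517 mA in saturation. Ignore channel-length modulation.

In saturation I_D = ½ k_n (V_GS − V_th)², so V_GS − V_th = √(2 I_D / k_n) = √(2 × 0.517 / 0.297) = 1.87 V.
V_GS = 0.906 + 1.87 = 2.77 V.

V_GS = 2.77 V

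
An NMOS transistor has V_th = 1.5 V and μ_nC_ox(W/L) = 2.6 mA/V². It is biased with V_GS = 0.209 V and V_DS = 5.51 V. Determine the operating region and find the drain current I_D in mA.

V_GS = 0.209 V < V_th = 1.5 V, so the transistor is in cutoff.

Cutoff; I_D = 0 mA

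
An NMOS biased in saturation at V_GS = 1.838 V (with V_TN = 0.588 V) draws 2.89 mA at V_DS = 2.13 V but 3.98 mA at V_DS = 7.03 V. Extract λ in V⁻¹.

λ = 0.0921 V⁻¹

With V_GS fixed, I_D ∝ (1 + λ V_DS) in saturation, so I_D2/I_D1 = (1 + λ V_DS2)/(1 + λ V_DS1).
3.98/2.89 = 1.377 = (1 + 7.03 λ)/(1 + 2.13 λ).
Solving: λ (I_D1 V_DS2 − I_D2 V_DS1) = I_D2 − I_D1, so λ = (3.98 − 2.89) / (2.89 × 7.03 − 3.98 × 2.13) = 1.09 / 11.8 = 0.0921 V⁻¹.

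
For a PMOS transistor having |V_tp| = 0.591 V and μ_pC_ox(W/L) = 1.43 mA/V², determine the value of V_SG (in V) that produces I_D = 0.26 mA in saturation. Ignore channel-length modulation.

In saturation I_D = ½ k_p (V_SG − |V_tp|)², so V_SG − |V_tp| = √(2 I_D / k_p) = √(2 × 0.26 / 1.43) = 0.603 V.
V_SG = 0.591 + 0.603 = 1.19 V.

V_SG = 1.19 V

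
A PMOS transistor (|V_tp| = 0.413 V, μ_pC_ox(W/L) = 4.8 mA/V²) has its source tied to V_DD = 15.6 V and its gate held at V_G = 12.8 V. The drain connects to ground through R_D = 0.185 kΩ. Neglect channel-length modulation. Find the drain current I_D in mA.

I_D = 13.7 mA

V_SG = V_DD − V_G = 15.6 − 12.8 = 2.8 V, so V_ov = 2.8 − 0.413 = 2.39 V.
Assume saturation: I_D = ½ k_p V_ov² = 0.5 × 4.8 × 2.39² = 13.7 mA, giving V_SD = V_DD − I_D R_D = 15.6 − 13.7 × 0.185 = 13.1 V.
V_SD = 13.1 V ≥ V_ov = 2.39 V, confirming saturation.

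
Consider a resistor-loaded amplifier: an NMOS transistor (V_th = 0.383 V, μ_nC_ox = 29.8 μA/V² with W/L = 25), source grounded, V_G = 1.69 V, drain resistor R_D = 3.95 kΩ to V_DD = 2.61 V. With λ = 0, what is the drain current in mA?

V_GS = V_G = 1.69 V, so V_ov = 1.69 − 0.383 = 1.31 V.
k_n = μ_nC_ox · (W/L) = 0.745 mA/V².
Assume saturation: I_D = ½ k_n V_ov² = 0.5 × 0.745 × 1.31² = 0.636 mA, giving V_DS = V_DD − I_D R_D = 2.61 − 0.636 × 3.95 = 0.0965 V.
But 0.0965 V < V_ov = 1.31 V, so the device is actually in triode.
In triode I_D = k_n[V_ov V_DS − ½ V_DS²] and I_D = (V_DD − V_DS)/R_D. Equating: 1.47 V_DS² − 4.846 V_DS + 2.61 = 0, giving V_DS = 0.678 V (the root below V_ov).
I_D = (2.61 − 0.678) / 3.95 = 0.489 mA.

I_D = 0.489 mA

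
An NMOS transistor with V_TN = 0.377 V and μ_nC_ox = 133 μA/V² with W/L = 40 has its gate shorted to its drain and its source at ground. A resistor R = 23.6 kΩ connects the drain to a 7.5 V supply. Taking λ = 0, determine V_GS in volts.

V_GS = 0.706 V

With gate tied to drain, V_GS = V_DS ≥ V_GS − V_TN, so the device is in saturation.
k_n = μ_nC_ox · (W/L) = 5.32 mA/V².
KCL at the drain: ½ k_n (V_GS − V_TN)² = (V_DD − V_GS)/R.
Let x = V_GS − 0.377. Then 62.8 x² + x − 7.123 = 0, giving x = 0.329 V (positive root), so V_GS = 0.706 V.
I_D = (V_DD − V_GS)/R = (7.5 − 0.706) / 23.6 = 0.288 mA.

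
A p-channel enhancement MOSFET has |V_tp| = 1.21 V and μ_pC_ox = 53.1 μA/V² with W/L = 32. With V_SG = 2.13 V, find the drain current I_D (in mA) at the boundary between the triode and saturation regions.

I_D = 0.719 mA

At the boundary V_SD = V_ov = V_SG − |V_tp| = 2.13 − 1.21 = 0.92 V.
k_p = μ_pC_ox · (W/L) = 1.699 mA/V².
I_D = ½ k_p V_ov² = 0.5 × 1.699 × 0.92² = 0.719 mA.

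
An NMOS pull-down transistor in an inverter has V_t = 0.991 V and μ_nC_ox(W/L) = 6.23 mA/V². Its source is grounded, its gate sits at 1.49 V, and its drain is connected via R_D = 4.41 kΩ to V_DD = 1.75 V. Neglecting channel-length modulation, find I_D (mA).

I_D = 0.366 mA

V_GS = V_G = 1.49 V, so V_ov = 1.49 − 0.991 = 0.499 V.
Assume saturation: I_D = ½ k_n V_ov² = 0.5 × 6.23 × 0.499² = 0.776 mA, giving V_DS = V_DD − I_D R_D = 1.75 − 0.776 × 4.41 = -1.67 V.
But -1.67 V < V_ov = 0.499 V, so the device is actually in triode.
In triode I_D = k_n[V_ov V_DS − ½ V_DS²] and I_D = (V_DD − V_DS)/R_D. Equating: 13.7 V_DS² − 14.71 V_DS + 1.75 = 0, giving V_DS = 0.136 V (the root below V_ov).
I_D = (1.75 − 0.136) / 4.41 = 0.366 mA.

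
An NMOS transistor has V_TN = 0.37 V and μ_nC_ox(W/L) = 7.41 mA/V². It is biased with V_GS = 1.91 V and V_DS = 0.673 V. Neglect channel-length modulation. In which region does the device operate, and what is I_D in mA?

V_ov = V_GS − V_TN = 1.91 − 0.37 = 1.54 V.
Since V_DS = 0.673 V < V_ov = 1.54 V, the device is in the triode region.
I_D = k_n [V_ov · V_DS − ½ V_DS²] = 7.41 × [1.54 × 0.673 − 0.5 × 0.673²] = 6 mA.

Triode; I_D = 6.00 mA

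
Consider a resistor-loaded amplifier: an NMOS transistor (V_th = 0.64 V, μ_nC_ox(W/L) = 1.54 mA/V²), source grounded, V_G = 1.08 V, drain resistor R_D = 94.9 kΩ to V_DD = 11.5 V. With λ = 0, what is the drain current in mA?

I_D = 0.119 mA

V_GS = V_G = 1.08 V, so V_ov = 1.08 − 0.64 = 0.44 V.
Assume saturation: I_D = ½ k_n V_ov² = 0.5 × 1.54 × 0.44² = 0.149 mA, giving V_DS = V_DD − I_D R_D = 11.5 − 0.149 × 94.9 = -2.65 V.
But -2.65 V < V_ov = 0.44 V, so the device is actually in triode.
In triode I_D = k_n[V_ov V_DS − ½ V_DS²] and I_D = (V_DD − V_DS)/R_D. Equating: 73.1 V_DS² − 65.3 V_DS + 11.5 = 0, giving V_DS = 0.241 V (the root below V_ov).
I_D = (11.5 − 0.241) / 94.9 = 0.119 mA.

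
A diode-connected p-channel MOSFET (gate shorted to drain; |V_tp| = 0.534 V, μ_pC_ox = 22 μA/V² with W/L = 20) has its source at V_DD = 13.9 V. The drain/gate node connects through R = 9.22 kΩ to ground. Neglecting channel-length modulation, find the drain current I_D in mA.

With gate tied to drain, V_SG = V_SD ≥ V_SG − |V_tp|, so the device is in saturation.
k_p = μ_pC_ox · (W/L) = 0.44 mA/V².
KCL at the drain: ½ k_p (V_SG − |V_tp|)² = (V_DD − V_SG)/R.
Let x = V_SG − 0.534. Then 2.03 x² + x − 13.37 = 0, giving x = 2.33 V (positive root), so V_SG = 2.87 V.
I_D = (V_DD − V_SG)/R = (13.9 − 2.87) / 9.22 = 1.2 mA.

I_D = 1.20 mA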